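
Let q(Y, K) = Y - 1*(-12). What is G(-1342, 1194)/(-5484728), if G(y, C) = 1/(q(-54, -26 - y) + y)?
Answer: 1/7590863552 ≈ 1.3174e-10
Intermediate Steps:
q(Y, K) = 12 + Y (q(Y, K) = Y + 12 = 12 + Y)
G(y, C) = 1/(-42 + y) (G(y, C) = 1/((12 - 54) + y) = 1/(-42 + y))
G(-1342, 1194)/(-5484728) = 1/(-42 - 1342*(-5484728)) = -1/5484728/(-1384) = -1/1384*(-1/5484728) = 1/7590863552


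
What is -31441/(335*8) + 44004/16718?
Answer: -203849959/22402120 ≈ -9.0996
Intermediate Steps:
-31441/(335*8) + 44004/16718 = -31441/2680 + 44004*(1/16718) = -31441*1/2680 + 22002/8359 = -31441/2680 + 22002/8359 = -203849959/22402120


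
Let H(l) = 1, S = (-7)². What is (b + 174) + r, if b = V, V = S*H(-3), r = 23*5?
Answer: 338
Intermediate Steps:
S = 49
r = 115
V = 49 (V = 49*1 = 49)
b = 49
(b + 174) + r = (49 + 174) + 115 = 223 + 115 = 338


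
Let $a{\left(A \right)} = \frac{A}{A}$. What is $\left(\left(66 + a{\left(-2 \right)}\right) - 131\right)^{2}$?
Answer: $4096$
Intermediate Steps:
$a{\left(A \right)} = 1$
$\left(\left(66 + a{\left(-2 \right)}\right) - 131\right)^{2} = \left(\left(66 + 1\right) - 131\right)^{2} = \left(67 - 131\right)^{2} = \left(-64\right)^{2} = 4096$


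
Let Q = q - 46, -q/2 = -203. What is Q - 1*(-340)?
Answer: 700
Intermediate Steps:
q = 406 (q = -2*(-203) = 406)
Q = 360 (Q = 406 - 46 = 360)
Q - 1*(-340) = 360 - 1*(-340) = 360 + 340 = 700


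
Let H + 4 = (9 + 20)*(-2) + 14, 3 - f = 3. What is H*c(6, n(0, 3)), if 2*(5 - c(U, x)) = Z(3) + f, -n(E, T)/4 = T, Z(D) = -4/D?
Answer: -272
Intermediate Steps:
f = 0 (f = 3 - 1*3 = 3 - 3 = 0)
n(E, T) = -4*T
c(U, x) = 17/3 (c(U, x) = 5 - (-4/3 + 0)/2 = 5 - ½*(-4/3) = 5 + ⅔ = 17/3)
H = -48 (H = -4 + ((9 + 20)*(-2) + 14) = -4 + (29*(-2) + 14) = -4 + (-58 + 14) = -4 - 44 = -48)
H*c(6, n(0, 3)) = -48*17/3 = -272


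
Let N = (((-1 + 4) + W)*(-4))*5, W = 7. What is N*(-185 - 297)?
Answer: 96400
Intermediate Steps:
N = -200 (N = (((-1 + 4) + 7)*(-4))*5 = ((3 + 7)*(-4))*5 = (10*(-4))*5 = -40*5 = -200)
N*(-185 - 297) = -200*(-185 - 297) = -200*(-482) = 96400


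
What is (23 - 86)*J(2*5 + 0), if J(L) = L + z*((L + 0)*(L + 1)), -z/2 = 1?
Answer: 13230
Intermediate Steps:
z = -2 (z = -2*1 = -2)
J(L) = L - 2*L*(1 + L) (J(L) = L - 2*(L + 0)*(L + 1) = L - 2*L*(1 + L))
(23 - 86)*J(2*5 + 0) = (23 - 86)*((2*5 + 0)*(-1 - 2*(2*5 + 0))) = -63*(10 + 0)*(-1 - 2*(10 + 0)) = -630*(-1 - 2*10) = -630*(-1 - 20) = -630*(-21) = -63*(-210) = 13230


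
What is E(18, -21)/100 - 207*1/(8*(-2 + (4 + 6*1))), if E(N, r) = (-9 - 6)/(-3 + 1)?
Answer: -1011/320 ≈ -3.1594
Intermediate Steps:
E(N, r) = 15/2 (E(N, r) = -15/(-2) = -15*(-1/2) = 15/2)
E(18, -21)/100 - 207*1/(8*(-2 + (4 + 6*1))) = (15/2)/100 - 207*1/(8*(-2 + (4 + 6*1))) = (15/2)*(1/100) - 207*1/(8*(-2 + (4 + 6))) = 3/40 - 207*1/(8*(-2 + 10)) = 3/40 - 207/(8*8) = 3/40 - 207/64 = -1011/320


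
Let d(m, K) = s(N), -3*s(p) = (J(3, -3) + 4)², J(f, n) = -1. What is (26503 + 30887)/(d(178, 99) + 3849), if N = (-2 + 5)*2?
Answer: 9565/641 ≈ 14.922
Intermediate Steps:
N = 6 (N = 3*2 = 6)
s(p) = -3 (s(p) = -(-1 + 4)²/3 = -⅓*3² = -⅓*9 = -3)
d(m, K) = -3
(26503 + 30887)/(d(178, 99) + 3849) = (26503 + 30887)/(-3 + 3849) = 57390/3846 = 57390*(1/3846) = 9565/641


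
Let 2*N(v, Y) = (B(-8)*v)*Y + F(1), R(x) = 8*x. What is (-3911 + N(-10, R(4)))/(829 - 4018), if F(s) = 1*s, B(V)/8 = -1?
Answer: 5261/6378 ≈ 0.82487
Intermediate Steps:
B(V) = -8 (B(V) = 8*(-1) = -8)
F(s) = s
N(v, Y) = ½ - 4*Y*v (N(v, Y) = ((-8*v)*Y + 1)/2 = (-8*Y*v + 1)/2 = (1 - 8*Y*v)/2 = ½ - 4*Y*v)
(-3911 + N(-10, R(4)))/(829 - 4018) = (-3911 + (½ - 4*8*4*(-10)))/(829 - 4018) = (-3911 + (½ - 4*32*(-10)))/(-3189) = (-3911 + (½ + 1280))*(-1/3189) = (-3911 + 2561/2)*(-1/3189) = -5261/2*(-1/3189) = 5261/6378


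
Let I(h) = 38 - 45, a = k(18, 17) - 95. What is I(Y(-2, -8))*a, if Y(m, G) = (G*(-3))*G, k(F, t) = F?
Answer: 539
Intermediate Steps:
Y(m, G) = -3*G**2 (Y(m, G) = (-3*G)*G = -3*G**2)
a = -77 (a = 18 - 95 = -77)
I(h) = -7
I(Y(-2, -8))*a = -7*(-77) = 539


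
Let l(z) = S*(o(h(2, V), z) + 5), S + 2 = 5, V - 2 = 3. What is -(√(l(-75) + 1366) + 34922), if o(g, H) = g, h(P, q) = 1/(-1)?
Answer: -34922 - √1378 ≈ -34959.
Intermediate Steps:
V = 5 (V = 2 + 3 = 5)
h(P, q) = -1
S = 3 (S = -2 + 5 = 3)
l(z) = 12 (l(z) = 3*(-1 + 5) = 3*4 = 12)
-(√(l(-75) + 1366) + 34922) = -(√(12 + 1366) + 34922) = -(√1378 + 34922) = -(34922 + √1378) = -34922 - √1378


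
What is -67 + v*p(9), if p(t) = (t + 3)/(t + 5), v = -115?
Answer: -1159/7 ≈ -165.57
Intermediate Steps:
p(t) = (3 + t)/(5 + t)
-67 + v*p(9) = -67 - 115*(3 + 9)/(5 + 9) = -67 - 115*12/14 = -67 - 115*6/7 = -67 - 690/7 = -1159/7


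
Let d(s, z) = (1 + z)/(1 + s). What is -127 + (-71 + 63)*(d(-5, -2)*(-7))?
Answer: -113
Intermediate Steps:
d(s, z) = (1 + z)/(1 + s)
-127 + (-71 + 63)*(d(-5, -2)*(-7)) = -127 + (-71 + 63)*(((1 - 2)/(1 - 5))*(-7)) = -127 - 8*-1/(-4)*(-7) = -127 - 8*(-¼*(-1))*(-7) = -127 - 2*(-7) = -127 - 8*(-7/4) = -127 + 14 = -113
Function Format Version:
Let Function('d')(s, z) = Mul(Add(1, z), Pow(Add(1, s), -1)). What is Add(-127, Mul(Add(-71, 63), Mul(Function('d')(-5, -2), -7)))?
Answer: -113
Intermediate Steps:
Function('d')(s, z) = Mul(Pow(Add(1, s), -1), Add(1, z))
Add(-127, Mul(Add(-71, 63), Mul(Function('d')(-5, -2), -7))) = Add(-127, Mul(Add(-71, 63), Mul(Mul(Pow(Add(1, -5), -1), Add(1, -2)), -7))) = Add(-127, Mul(-8, Mul(Mul(Pow(-4, -1), -1), -7))) = Add(-127, Mul(-8, Mul(Mul(Rational(-1, 4), -1), -7))) = Add(-127, Mul(-8, Mul(Rational(1, 4), -7))) = Add(-127, Mul(-8, Rational(-7, 4))) = Add(-127, 14) = -113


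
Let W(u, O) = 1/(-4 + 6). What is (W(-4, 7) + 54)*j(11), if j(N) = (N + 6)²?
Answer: 31501/2 ≈ 15751.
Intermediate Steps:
j(N) = (6 + N)²
W(u, O) = ½ (W(u, O) = 1/2 = ½)
(W(-4, 7) + 54)*j(11) = (½ + 54)*(6 + 11)² = (109/2)*17² = (109/2)*289 = 31501/2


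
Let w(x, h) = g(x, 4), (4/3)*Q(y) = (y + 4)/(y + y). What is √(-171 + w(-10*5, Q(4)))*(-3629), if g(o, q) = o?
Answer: -3629*I*√221 ≈ -53949.0*I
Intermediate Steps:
Q(y) = 3*(4 + y)/(8*y) (Q(y) = 3*((y + 4)/(y + y))/4 = 3*((4 + y)/((2*y)))/4 = 3*((4 + y)*(1/(2*y)))/4 = 3*((4 + y)/(2*y))/4 = 3*(4 + y)/(8*y))
w(x, h) = x
√(-171 + w(-10*5, Q(4)))*(-3629) = √(-171 - 10*5)*(-3629) = √(-171 - 50)*(-3629) = √(-221)*(-3629) = (I*√221)*(-3629) = -3629*I*√221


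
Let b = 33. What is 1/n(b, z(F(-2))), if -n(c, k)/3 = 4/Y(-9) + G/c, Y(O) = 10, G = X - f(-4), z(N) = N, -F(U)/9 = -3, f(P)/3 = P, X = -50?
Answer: 55/124 ≈ 0.44355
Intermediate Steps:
f(P) = 3*P
F(U) = 27 (F(U) = -9*(-3) = 27)
G = -38 (G = -50 - 3*(-4) = -50 - 1*(-12) = -50 + 12 = -38)
n(c, k) = -6/5 + 114/c (n(c, k) = -3*(4/10 - 38/c) = -3*(4*(⅒) - 38/c) = -3*(⅖ - 38/c) = -6/5 + 114/c)
1/n(b, z(F(-2))) = 1/(-6/5 + 114/33) = 1/(-6/5 + 114*(1/33)) = 1/(-6/5 + 38/11) = 1/(124/55) = 55/124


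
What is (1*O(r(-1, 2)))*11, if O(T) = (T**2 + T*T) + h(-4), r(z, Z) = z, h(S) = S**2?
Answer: 198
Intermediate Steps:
O(T) = 16 + 2*T**2 (O(T) = (T**2 + T*T) + (-4)**2 = (T**2 + T**2) + 16 = 2*T**2 + 16 = 16 + 2*T**2)
(1*O(r(-1, 2)))*11 = (1*(16 + 2*(-1)**2))*11 = (1*(16 + 2*1))*11 = (1*(16 + 2))*11 = (1*18)*11 = 18*11 = 198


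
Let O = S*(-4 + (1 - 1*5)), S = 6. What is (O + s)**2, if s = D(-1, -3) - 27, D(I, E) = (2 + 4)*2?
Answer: 3969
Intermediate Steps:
D(I, E) = 12 (D(I, E) = 6*2 = 12)
s = -15 (s = 12 - 27 = -15)
O = -48 (O = 6*(-4 + (1 - 1*5)) = 6*(-4 + (1 - 5)) = 6*(-4 - 4) = 6*(-8) = -48)
(O + s)**2 = (-48 - 15)**2 = (-63)**2 = 3969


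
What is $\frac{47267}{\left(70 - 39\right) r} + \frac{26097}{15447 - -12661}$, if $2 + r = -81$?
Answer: $- \frac{1261433255}{72321884} \approx -17.442$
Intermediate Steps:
$r = -83$ ($r = -2 - 81 = -83$)
$\frac{47267}{\left(70 - 39\right) r} + \frac{26097}{15447 - -12661} = \frac{47267}{\left(70 - 39\right) \left(-83\right)} + \frac{26097}{15447 - -12661} = \frac{47267}{31 \left(-83\right)} + \frac{26097}{15447 + 12661} = \frac{47267}{-2573} + \frac{26097}{28108} = 47267 \left(- \frac{1}{2573}\right) + 26097 \cdot \frac{1}{28108} = - \frac{47267}{2573} + \frac{26097}{28108} = - \frac{1261433255}{72321884}$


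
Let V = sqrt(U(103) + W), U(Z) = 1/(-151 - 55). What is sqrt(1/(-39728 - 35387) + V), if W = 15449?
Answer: sqrt(-3187580140 + 1162306224350*sqrt(655593558))/15473690 ≈ 11.149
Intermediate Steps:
U(Z) = -1/206 (U(Z) = 1/(-206) = -1/206)
V = sqrt(655593558)/206 (V = sqrt(-1/206 + 15449) = sqrt(3182493/206) = sqrt(655593558)/206 ≈ 124.29)
sqrt(1/(-39728 - 35387) + V) = sqrt(1/(-39728 - 35387) + sqrt(655593558)/206) = sqrt(1/(-75115) + sqrt(655593558)/206) = sqrt(-1/75115 + sqrt(655593558)/206)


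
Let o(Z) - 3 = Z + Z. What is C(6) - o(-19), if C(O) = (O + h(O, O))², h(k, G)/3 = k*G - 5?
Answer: 9836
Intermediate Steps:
h(k, G) = -15 + 3*G*k (h(k, G) = 3*(k*G - 5) = 3*(G*k - 5) = 3*(-5 + G*k) = -15 + 3*G*k)
C(O) = (-15 + O + 3*O²)² (C(O) = (O + (-15 + 3*O*O))² = (O + (-15 + 3*O²))² = (-15 + O + 3*O²)²)
o(Z) = 3 + 2*Z (o(Z) = 3 + (Z + Z) = 3 + 2*Z)
C(6) - o(-19) = (-15 + 6 + 3*6²)² - (3 + 2*(-19)) = (-15 + 6 + 3*36)² - (3 - 38) = (-15 + 6 + 108)² - 1*(-35) = 99² + 35 = 9801 + 35 = 9836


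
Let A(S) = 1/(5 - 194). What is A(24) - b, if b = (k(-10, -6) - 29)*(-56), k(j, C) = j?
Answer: -412777/189 ≈ -2184.0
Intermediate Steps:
A(S) = -1/189 (A(S) = 1/(-189) = -1/189)
b = 2184 (b = (-10 - 29)*(-56) = -39*(-56) = 2184)
A(24) - b = -1/189 - 1*2184 = -1/189 - 2184 = -412777/189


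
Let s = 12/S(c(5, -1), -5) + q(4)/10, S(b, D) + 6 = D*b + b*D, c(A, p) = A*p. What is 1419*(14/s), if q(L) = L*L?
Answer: 1092630/103 ≈ 10608.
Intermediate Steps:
q(L) = L**2
S(b, D) = -6 + 2*D*b (S(b, D) = -6 + (D*b + b*D) = -6 + (D*b + D*b) = -6 + 2*D*b)
s = 103/55 (s = 12/(-6 + 2*(-5)*(5*(-1))) + 4**2/10 = 12/(-6 + 2*(-5)*(-5)) + 16*(1/10) = 12/(-6 + 50) + 8/5 = 12/44 + 8/5 = 12*(1/44) + 8/5 = 3/11 + 8/5 = 103/55 ≈ 1.8727)
1419*(14/s) = 1419*(14/(103/55)) = 1419*(14*(55/103)) = 1419*(770/103) = 1092630/103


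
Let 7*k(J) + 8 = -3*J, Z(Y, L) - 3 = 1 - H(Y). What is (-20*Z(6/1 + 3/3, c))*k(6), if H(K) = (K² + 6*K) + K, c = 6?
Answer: -48880/7 ≈ -6982.9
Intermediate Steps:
H(K) = K² + 7*K
Z(Y, L) = 4 - Y*(7 + Y) (Z(Y, L) = 3 + (1 - Y*(7 + Y)) = 4 - Y*(7 + Y))
k(J) = -8/7 - 3*J/7 (k(J) = -8/7 + (-3*J)/7 = -8/7 - 3*J/7)
(-20*Z(6/1 + 3/3, c))*k(6) = (-20*(4 - (6/1 + 3/3)*(7 + (6/1 + 3/3))))*(-8/7 - 3/7*6) = (-20*(4 - (6*1 + 3*(⅓))*(7 + (6*1 + 3*(⅓)))))*(-8/7 - 18/7) = -20*(4 - (6 + 1)*(7 + (6 + 1)))*(-26/7) = -20*(4 - 1*7*(7 + 7))*(-26/7) = -20*(4 - 1*7*14)*(-26/7) = -20*(4 - 98)*(-26/7) = -20*(-94)*(-26/7) = 1880*(-26/7) = -48880/7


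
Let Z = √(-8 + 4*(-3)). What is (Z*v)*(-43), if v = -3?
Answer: 258*I*√5 ≈ 576.91*I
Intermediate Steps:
Z = 2*I*√5 (Z = √(-8 - 12) = √(-20) = 2*I*√5 ≈ 4.4721*I)
(Z*v)*(-43) = ((2*I*√5)*(-3))*(-43) = -6*I*√5*(-43) = 258*I*√5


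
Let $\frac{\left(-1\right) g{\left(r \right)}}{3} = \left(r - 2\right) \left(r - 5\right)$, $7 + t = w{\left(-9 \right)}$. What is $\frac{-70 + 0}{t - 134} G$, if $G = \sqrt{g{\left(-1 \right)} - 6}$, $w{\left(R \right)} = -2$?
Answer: $\frac{140 i \sqrt{15}}{143} \approx 3.7917 i$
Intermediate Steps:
$t = -9$ ($t = -7 - 2 = -9$)
$g{\left(r \right)} = - 3 \left(-5 + r\right) \left(-2 + r\right)$ ($g{\left(r \right)} = - 3 \left(r - 2\right) \left(r - 5\right) = - 3 \left(-2 + r\right) \left(-5 + r\right) = - 3 \left(-5 + r\right) \left(-2 + r\right)$)
$G = 2 i \sqrt{15}$ ($G = \sqrt{\left(-30 - 3 \left(-1\right)^{2} + 21 \left(-1\right)\right) - 6} = \sqrt{\left(-30 - 3 - 21\right) - 6} = \sqrt{-54 - 6} = \sqrt{-60} = 2 i \sqrt{15} \approx 7.746 i$)
$\frac{-70 + 0}{t - 134} G = \frac{-70 + 0}{-9 - 134} \cdot 2 i \sqrt{15} = - \frac{70}{-143} \cdot 2 i \sqrt{15} = \left(-70\right) \left(- \frac{1}{143}\right) 2 i \sqrt{15} = \frac{70 \cdot 2 i \sqrt{15}}{143} = \frac{140 i \sqrt{15}}{143}$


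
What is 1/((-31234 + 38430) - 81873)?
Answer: -1/74677 ≈ -1.3391e-5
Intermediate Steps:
1/((-31234 + 38430) - 81873) = 1/(7196 - 81873) = 1/(-74677) = -1/74677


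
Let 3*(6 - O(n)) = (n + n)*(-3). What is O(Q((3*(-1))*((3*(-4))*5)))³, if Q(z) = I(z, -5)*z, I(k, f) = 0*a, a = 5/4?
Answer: 216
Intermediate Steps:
a = 5/4 (a = 5*(¼) = 5/4 ≈ 1.2500)
I(k, f) = 0 (I(k, f) = 0*(5/4) = 0)
Q(z) = 0 (Q(z) = 0*z = 0)
O(n) = 6 + 2*n (O(n) = 6 - (n + n)*(-3)/3 = 6 - 2*n*(-3)/3 = 6 - (-2)*n = 6 + 2*n)
O(Q((3*(-1))*((3*(-4))*5)))³ = (6 + 2*0)³ = (6 + 0)³ = 6³ = 216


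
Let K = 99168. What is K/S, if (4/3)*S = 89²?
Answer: 132224/7921 ≈ 16.693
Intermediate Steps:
S = 23763/4 (S = (¾)*89² = (¾)*7921 = 23763/4 ≈ 5940.8)
K/S = 99168/(23763/4) = 99168*(4/23763) = 132224/7921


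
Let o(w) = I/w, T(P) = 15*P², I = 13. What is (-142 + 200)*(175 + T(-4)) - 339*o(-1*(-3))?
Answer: 22601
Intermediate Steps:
o(w) = 13/w
(-142 + 200)*(175 + T(-4)) - 339*o(-1*(-3)) = (-142 + 200)*(175 + 15*(-4)²) - 4407/((-1*(-3))) = 58*(175 + 15*16) - 4407/3 = 58*(175 + 240) - 4407/3 = 58*415 - 339*13/3 = 24070 - 1469 = 22601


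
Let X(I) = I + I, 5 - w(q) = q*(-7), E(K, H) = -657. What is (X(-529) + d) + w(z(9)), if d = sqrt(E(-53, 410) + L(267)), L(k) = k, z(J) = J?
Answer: -990 + I*sqrt(390) ≈ -990.0 + 19.748*I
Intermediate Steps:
w(q) = 5 + 7*q (w(q) = 5 - q*(-7) = 5 - (-7)*q = 5 + 7*q)
X(I) = 2*I
d = I*sqrt(390) (d = sqrt(-657 + 267) = sqrt(-390) = I*sqrt(390) ≈ 19.748*I)
(X(-529) + d) + w(z(9)) = (2*(-529) + I*sqrt(390)) + (5 + 7*9) = (-1058 + I*sqrt(390)) + (5 + 63) = (-1058 + I*sqrt(390)) + 68 = -990 + I*sqrt(390)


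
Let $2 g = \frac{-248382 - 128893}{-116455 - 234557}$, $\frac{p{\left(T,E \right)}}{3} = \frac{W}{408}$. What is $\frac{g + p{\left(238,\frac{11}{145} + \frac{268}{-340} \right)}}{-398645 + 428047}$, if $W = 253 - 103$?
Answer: $\frac{19576625}{350895464016} \approx 5.579 \cdot 10^{-5}$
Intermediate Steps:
$W = 150$
$p{\left(T,E \right)} = \frac{75}{68}$ ($p{\left(T,E \right)} = 3 \cdot \frac{150}{408} = 3 \cdot 150 \cdot \frac{1}{408} = 3 \cdot \frac{25}{68} = \frac{75}{68}$)
$g = \frac{377275}{702024}$ ($g = \frac{\left(-248382 - 128893\right) \frac{1}{-116455 - 234557}}{2} = \frac{\left(-377275\right) \frac{1}{-351012}}{2} = \frac{\left(-377275\right) \left(- \frac{1}{351012}\right)}{2} = \frac{1}{2} \cdot \frac{377275}{351012} = \frac{377275}{702024} \approx 0.53741$)
$\frac{g + p{\left(238,\frac{11}{145} + \frac{268}{-340} \right)}}{-398645 + 428047} = \frac{\frac{377275}{702024} + \frac{75}{68}}{-398645 + 428047} = \frac{19576625}{11934408 \cdot 29402} = \frac{19576625}{11934408} \cdot \frac{1}{29402} = \frac{19576625}{350895464016}$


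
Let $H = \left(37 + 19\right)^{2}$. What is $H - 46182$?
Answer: $-43046$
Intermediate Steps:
$H = 3136$ ($H = 56^{2} = 3136$)
$H - 46182 = 3136 - 46182 = -43046$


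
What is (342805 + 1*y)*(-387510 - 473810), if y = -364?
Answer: -294951282120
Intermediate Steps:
(342805 + 1*y)*(-387510 - 473810) = (342805 + 1*(-364))*(-387510 - 473810) = (342805 - 364)*(-861320) = 342441*(-861320) = -294951282120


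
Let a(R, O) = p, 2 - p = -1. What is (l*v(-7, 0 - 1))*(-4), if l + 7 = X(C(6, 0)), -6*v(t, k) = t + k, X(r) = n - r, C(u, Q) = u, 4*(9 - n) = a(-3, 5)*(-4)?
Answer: 16/3 ≈ 5.3333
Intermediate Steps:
p = 3 (p = 2 - 1*(-1) = 2 + 1 = 3)
a(R, O) = 3
n = 12 (n = 9 - 3*(-4)/4 = 9 - ¼*(-12) = 9 + 3 = 12)
X(r) = 12 - r
v(t, k) = -k/6 - t/6 (v(t, k) = -(t + k)/6 = -(k + t)/6 = -k/6 - t/6)
l = -1 (l = -7 + (12 - 1*6) = -7 + (12 - 6) = -7 + 6 = -1)
(l*v(-7, 0 - 1))*(-4) = -(-(0 - 1)/6 - ⅙*(-7))*(-4) = -(-⅙*(-1) + 7/6)*(-4) = -(⅙ + 7/6)*(-4) = -1*4/3*(-4) = -4/3*(-4) = 16/3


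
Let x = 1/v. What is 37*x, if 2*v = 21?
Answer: 74/21 ≈ 3.5238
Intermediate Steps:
v = 21/2 (v = (½)*21 = 21/2 ≈ 10.500)
x = 2/21 (x = 1/(21/2) = 2/21 ≈ 0.095238)
37*x = 37*(2/21) = 74/21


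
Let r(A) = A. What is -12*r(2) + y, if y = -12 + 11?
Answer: -25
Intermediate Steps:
y = -1
-12*r(2) + y = -12*2 - 1 = -24 - 1 = -25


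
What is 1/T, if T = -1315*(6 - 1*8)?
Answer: 1/2630 ≈ 0.00038023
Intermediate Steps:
T = 2630 (T = -1315*(6 - 8) = -1315*(-2) = 2630)
1/T = 1/2630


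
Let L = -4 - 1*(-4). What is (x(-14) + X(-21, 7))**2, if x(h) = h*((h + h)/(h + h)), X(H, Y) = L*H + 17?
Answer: 9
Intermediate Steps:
L = 0 (L = -4 + 4 = 0)
X(H, Y) = 17 (X(H, Y) = 0*H + 17 = 0 + 17 = 17)
x(h) = h (x(h) = h*((2*h)/((2*h))) = h*((2*h)*(1/(2*h))) = h*1 = h)
(x(-14) + X(-21, 7))**2 = (-14 + 17)**2 = 3**2 = 9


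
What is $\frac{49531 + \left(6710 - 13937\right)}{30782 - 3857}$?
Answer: $\frac{42304}{26925} \approx 1.5712$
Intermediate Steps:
$\frac{49531 + \left(6710 - 13937\right)}{30782 - 3857} = \frac{49531 + \left(6710 - 13937\right)}{26925} = \left(49531 - 7227\right) \frac{1}{26925} = 42304 \cdot \frac{1}{26925} = \frac{42304}{26925}$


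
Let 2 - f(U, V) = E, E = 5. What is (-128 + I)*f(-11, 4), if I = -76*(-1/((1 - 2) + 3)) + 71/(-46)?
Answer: 12633/46 ≈ 274.63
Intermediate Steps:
f(U, V) = -3 (f(U, V) = 2 - 1*5 = 2 - 5 = -3)
I = 1677/46 (I = -76*(-1/(-1 + 3)) + 71*(-1/46) = -76/(2*(-1)) - 71/46 = -76/(-2) - 71/46 = -76*(-½) - 71/46 = 38 - 71/46 = 1677/46 ≈ 36.457)
(-128 + I)*f(-11, 4) = (-128 + 1677/46)*(-3) = -4211/46*(-3) = 12633/46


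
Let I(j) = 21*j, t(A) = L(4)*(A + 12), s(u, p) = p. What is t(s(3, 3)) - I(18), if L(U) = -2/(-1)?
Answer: -348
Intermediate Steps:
L(U) = 2 (L(U) = -2*(-1) = 2)
t(A) = 24 + 2*A (t(A) = 2*(A + 12) = 2*(12 + A) = 24 + 2*A)
t(s(3, 3)) - I(18) = (24 + 2*3) - 21*18 = (24 + 6) - 1*378 = 30 - 378 = -348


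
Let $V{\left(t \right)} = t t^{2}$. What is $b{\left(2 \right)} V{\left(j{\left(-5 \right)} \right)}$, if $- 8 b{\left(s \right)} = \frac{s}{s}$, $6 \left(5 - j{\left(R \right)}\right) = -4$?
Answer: $- \frac{4913}{216} \approx -22.745$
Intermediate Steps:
$j{\left(R \right)} = \frac{17}{3}$ ($j{\left(R \right)} = 5 - - \frac{2}{3} = 5 + \frac{2}{3} = \frac{17}{3}$)
$V{\left(t \right)} = t^{3}$
$b{\left(s \right)} = - \frac{1}{8}$ ($b{\left(s \right)} = - \frac{s \frac{1}{s}}{8} = \left(- \frac{1}{8}\right) 1 = - \frac{1}{8}$)
$b{\left(2 \right)} V{\left(j{\left(-5 \right)} \right)} = - \frac{\left(\frac{17}{3}\right)^{3}}{8} = \left(- \frac{1}{8}\right) \frac{4913}{27} = - \frac{4913}{216}$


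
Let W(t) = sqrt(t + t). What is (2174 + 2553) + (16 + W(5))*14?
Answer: 4951 + 14*sqrt(10) ≈ 4995.3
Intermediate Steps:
W(t) = sqrt(2)*sqrt(t) (W(t) = sqrt(2*t) = sqrt(2)*sqrt(t))
(2174 + 2553) + (16 + W(5))*14 = (2174 + 2553) + (16 + sqrt(2)*sqrt(5))*14 = 4727 + (16 + sqrt(10))*14 = 4727 + (224 + 14*sqrt(10)) = 4951 + 14*sqrt(10)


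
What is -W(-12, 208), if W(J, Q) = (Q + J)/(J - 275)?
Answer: 28/41 ≈ 0.68293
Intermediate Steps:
W(J, Q) = (J + Q)/(-275 + J)
-W(-12, 208) = -(-12 + 208)/(-275 - 12) = -196/(-287) = -(-1)*196/287 = -1*(-28/41) = 28/41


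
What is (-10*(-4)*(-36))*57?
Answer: -82080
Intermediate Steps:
(-10*(-4)*(-36))*57 = (40*(-36))*57 = -1440*57 = -82080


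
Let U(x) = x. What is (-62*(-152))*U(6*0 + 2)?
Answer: 18848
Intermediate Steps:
(-62*(-152))*U(6*0 + 2) = (-62*(-152))*(6*0 + 2) = 9424*(0 + 2) = 9424*2 = 18848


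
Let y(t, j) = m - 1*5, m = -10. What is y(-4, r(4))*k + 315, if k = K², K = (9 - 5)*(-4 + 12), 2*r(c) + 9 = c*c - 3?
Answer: -15045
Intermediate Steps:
r(c) = -6 + c²/2 (r(c) = -9/2 + (c*c - 3)/2 = -9/2 + (c² - 3)/2 = -9/2 + (-3 + c²)/2 = -9/2 + (-3/2 + c²/2) = -6 + c²/2)
K = 32 (K = 4*8 = 32)
y(t, j) = -15 (y(t, j) = -10 - 1*5 = -10 - 5 = -15)
k = 1024 (k = 32² = 1024)
y(-4, r(4))*k + 315 = -15*1024 + 315 = -15360 + 315 = -15045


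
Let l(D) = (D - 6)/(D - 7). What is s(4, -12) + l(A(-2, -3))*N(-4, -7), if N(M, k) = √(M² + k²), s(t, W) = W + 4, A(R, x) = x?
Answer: -8 + 9*√65/10 ≈ -0.74397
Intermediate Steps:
s(t, W) = 4 + W
l(D) = (-6 + D)/(-7 + D)
s(4, -12) + l(A(-2, -3))*N(-4, -7) = (4 - 12) + ((-6 - 3)/(-7 - 3))*√((-4)² + (-7)²) = -8 + (-9/(-10))*√(16 + 49) = -8 + (-⅒*(-9))*√65 = -8 + 9*√65/10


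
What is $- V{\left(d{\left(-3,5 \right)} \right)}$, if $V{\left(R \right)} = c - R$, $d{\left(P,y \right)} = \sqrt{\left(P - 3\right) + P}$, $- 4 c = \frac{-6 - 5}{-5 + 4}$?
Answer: $\frac{11}{4} + 3 i \approx 2.75 + 3.0 i$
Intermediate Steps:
$c = - \frac{11}{4}$ ($c = - \frac{\left(-6 - 5\right) \frac{1}{-5 + 4}}{4} = - \frac{\left(-11\right) \frac{1}{-1}}{4} = - \frac{\left(-11\right) \left(-1\right)}{4} = \left(- \frac{1}{4}\right) 11 = - \frac{11}{4} \approx -2.75$)
$d{\left(P,y \right)} = \sqrt{-3 + 2 P}$ ($d{\left(P,y \right)} = \sqrt{\left(-3 + P\right) + P} = \sqrt{-3 + 2 P}$)
$V{\left(R \right)} = - \frac{11}{4} - R$
$- V{\left(d{\left(-3,5 \right)} \right)} = - (- \frac{11}{4} - \sqrt{-3 + 2 \left(-3\right)}) = - (- \frac{11}{4} - \sqrt{-3 - 6}) = - (- \frac{11}{4} - \sqrt{-9}) = - (- \frac{11}{4} - 3 i) = \frac{11}{4} + 3 i$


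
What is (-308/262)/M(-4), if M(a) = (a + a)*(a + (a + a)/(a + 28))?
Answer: -231/6812 ≈ -0.033911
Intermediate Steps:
M(a) = 2*a*(a + 2*a/(28 + a)) (M(a) = (2*a)*(a + (2*a)/(28 + a)) = (2*a)*(a + 2*a/(28 + a)) = 2*a*(a + 2*a/(28 + a)))
(-308/262)/M(-4) = (-308/262)/((2*(-4)²*(30 - 4)/(28 - 4))) = (-308*1/262)/((2*16*26/24)) = -154/(131*(2*16*(1/24)*26)) = -154/(131*104/3) = -154/131*3/104 = -231/6812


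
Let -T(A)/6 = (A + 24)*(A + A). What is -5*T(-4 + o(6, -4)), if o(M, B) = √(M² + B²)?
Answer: -1680 + 1920*√13 ≈ 5242.7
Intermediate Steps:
o(M, B) = √(B² + M²)
T(A) = -12*A*(24 + A) (T(A) = -6*(A + 24)*(A + A) = -6*(24 + A)*2*A = -12*A*(24 + A))
-5*T(-4 + o(6, -4)) = -(-60)*(-4 + √((-4)² + 6²))*(24 + (-4 + √((-4)² + 6²))) = -(-60)*(-4 + √(16 + 36))*(24 + (-4 + √(16 + 36))) = -(-60)*(-4 + √52)*(24 + (-4 + √52)) = -(-60)*(-4 + 2*√13)*(24 + (-4 + 2*√13)) = -(-60)*(-4 + 2*√13)*(20 + 2*√13) = 60*(-4 + 2*√13)*(20 + 2*√13)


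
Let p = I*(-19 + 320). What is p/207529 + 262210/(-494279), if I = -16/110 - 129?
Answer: -578522833541/805963923215 ≈ -0.71780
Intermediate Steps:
I = -7103/55 (I = -16*1/110 - 129 = -8/55 - 129 = -7103/55 ≈ -129.15)
p = -2138003/55 (p = -7103*(-19 + 320)/55 = -7103/55*301 = -2138003/55 ≈ -38873.)
p/207529 + 262210/(-494279) = -2138003/55/207529 + 262210/(-494279) = -2138003/55*1/207529 + 262210*(-1/494279) = -305429/1630585 - 262210/494279 = -578522833541/805963923215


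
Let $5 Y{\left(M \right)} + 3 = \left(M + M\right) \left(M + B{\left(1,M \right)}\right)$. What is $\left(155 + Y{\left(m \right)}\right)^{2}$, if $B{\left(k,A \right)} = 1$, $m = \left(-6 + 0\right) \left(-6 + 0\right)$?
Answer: $\frac{11806096}{25} \approx 4.7224 \cdot 10^{5}$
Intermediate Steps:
$m = 36$ ($m = \left(-6\right) \left(-6\right) = 36$)
$Y{\left(M \right)} = - \frac{3}{5} + \frac{2 M \left(1 + M\right)}{5}$ ($Y{\left(M \right)} = - \frac{3}{5} + \frac{\left(M + M\right) \left(M + 1\right)}{5} = - \frac{3}{5} + \frac{2 M \left(1 + M\right)}{5}$)
$\left(155 + Y{\left(m \right)}\right)^{2} = \left(155 + \left(- \frac{3}{5} + \frac{2}{5} \cdot 36 + \frac{2 \cdot 36^{2}}{5}\right)\right)^{2} = \left(155 + \left(- \frac{3}{5} + \frac{72}{5} + \frac{2}{5} \cdot 1296\right)\right)^{2} = \left(155 + \left(- \frac{3}{5} + \frac{72}{5} + \frac{2592}{5}\right)\right)^{2} = \left(155 + \frac{2661}{5}\right)^{2} = \left(\frac{3436}{5}\right)^{2} = \frac{11806096}{25}$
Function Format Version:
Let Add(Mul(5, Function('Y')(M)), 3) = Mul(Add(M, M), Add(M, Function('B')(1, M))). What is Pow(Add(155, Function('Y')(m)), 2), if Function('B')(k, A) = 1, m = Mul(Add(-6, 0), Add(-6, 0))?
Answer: Rational(11806096, 25) ≈ 4.7224e+5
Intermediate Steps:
m = 36 (m = Mul(-6, -6) = 36)
Function('Y')(M) = Add(Rational(-3, 5), Mul(Rational(2, 5), M, Add(1, M))) (Function('Y')(M) = Add(Rational(-3, 5), Mul(Rational(1, 5), Mul(Add(M, M), Add(M, 1)))) = Add(Rational(-3, 5), Mul(Rational(1, 5), Mul(Mul(2, M), Add(1, M)))) = Add(Rational(-3, 5), Mul(Rational(1, 5), Mul(2, M, Add(1, M)))) = Add(Rational(-3, 5), Mul(Rational(2, 5), M, Add(1, M))))
Pow(Add(155, Function('Y')(m)), 2) = Pow(Add(155, Add(Rational(-3, 5), Mul(Rational(2, 5), 36), Mul(Rational(2, 5), Pow(36, 2)))), 2) = Pow(Add(155, Add(Rational(-3, 5), Rational(72, 5), Mul(Rational(2, 5), 1296))), 2) = Pow(Add(155, Add(Rational(-3, 5), Rational(72, 5), Rational(2592, 5))), 2) = Pow(Add(155, Rational(2661, 5)), 2) = Pow(Rational(3436, 5), 2) = Rational(11806096, 25)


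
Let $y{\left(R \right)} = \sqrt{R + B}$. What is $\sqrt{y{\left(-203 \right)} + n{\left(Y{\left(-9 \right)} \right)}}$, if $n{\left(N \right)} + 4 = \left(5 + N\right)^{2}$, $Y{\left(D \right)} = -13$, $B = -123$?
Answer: $\sqrt{60 + i \sqrt{326}} \approx 7.8313 + 1.1528 i$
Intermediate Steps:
$n{\left(N \right)} = -4 + \left(5 + N\right)^{2}$
$y{\left(R \right)} = \sqrt{-123 + R}$ ($y{\left(R \right)} = \sqrt{R - 123} = \sqrt{-123 + R}$)
$\sqrt{y{\left(-203 \right)} + n{\left(Y{\left(-9 \right)} \right)}} = \sqrt{\sqrt{-123 - 203} - \left(4 - \left(5 - 13\right)^{2}\right)} = \sqrt{\sqrt{-326} - \left(4 - \left(-8\right)^{2}\right)} = \sqrt{i \sqrt{326} + \left(-4 + 64\right)} = \sqrt{i \sqrt{326} + 60} = \sqrt{60 + i \sqrt{326}}$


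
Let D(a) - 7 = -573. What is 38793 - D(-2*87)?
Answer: 39359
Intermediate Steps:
D(a) = -566 (D(a) = 7 - 573 = -566)
38793 - D(-2*87) = 38793 - 1*(-566) = 38793 + 566 = 39359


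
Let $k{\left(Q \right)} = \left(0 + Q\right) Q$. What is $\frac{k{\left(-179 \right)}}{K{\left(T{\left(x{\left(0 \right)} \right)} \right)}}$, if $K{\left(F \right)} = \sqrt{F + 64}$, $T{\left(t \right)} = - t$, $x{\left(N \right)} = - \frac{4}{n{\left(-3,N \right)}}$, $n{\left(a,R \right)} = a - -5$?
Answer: $\frac{32041 \sqrt{66}}{66} \approx 3944.0$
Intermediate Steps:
$n{\left(a,R \right)} = 5 + a$ ($n{\left(a,R \right)} = a + 5 = 5 + a$)
$x{\left(N \right)} = -2$ ($x{\left(N \right)} = - \frac{4}{5 - 3} = - \frac{4}{2} = \left(-4\right) \frac{1}{2} = -2$)
$k{\left(Q \right)} = Q^{2}$ ($k{\left(Q \right)} = Q Q = Q^{2}$)
$K{\left(F \right)} = \sqrt{64 + F}$
$\frac{k{\left(-179 \right)}}{K{\left(T{\left(x{\left(0 \right)} \right)} \right)}} = \frac{\left(-179\right)^{2}}{\sqrt{64 - -2}} = \frac{32041}{\sqrt{64 + 2}} = \frac{32041}{\sqrt{66}} = 32041 \frac{\sqrt{66}}{66} = \frac{32041 \sqrt{66}}{66}$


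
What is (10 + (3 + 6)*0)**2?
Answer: 100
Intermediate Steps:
(10 + (3 + 6)*0)**2 = (10 + 9*0)**2 = (10 + 0)**2 = 10**2 = 100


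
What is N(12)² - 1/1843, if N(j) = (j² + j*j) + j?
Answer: 165869999/1843 ≈ 90000.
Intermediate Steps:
N(j) = j + 2*j² (N(j) = (j² + j²) + j = 2*j² + j = j + 2*j²)
N(12)² - 1/1843 = (12*(1 + 2*12))² - 1/1843 = (12*(1 + 24))² - 1*1/1843 = (12*25)² - 1/1843 = 300² - 1/1843 = 90000 - 1/1843 = 165869999/1843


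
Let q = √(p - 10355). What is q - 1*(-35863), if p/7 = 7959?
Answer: 35863 + √45358 ≈ 36076.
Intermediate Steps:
p = 55713 (p = 7*7959 = 55713)
q = √45358 (q = √(55713 - 10355) = √45358 ≈ 212.97)
q - 1*(-35863) = √45358 - 1*(-35863) = √45358 + 35863 = 35863 + √45358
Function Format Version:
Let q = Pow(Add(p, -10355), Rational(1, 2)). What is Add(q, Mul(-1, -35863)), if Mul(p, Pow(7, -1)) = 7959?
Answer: Add(35863, Pow(45358, Rational(1, 2))) ≈ 36076.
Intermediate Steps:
p = 55713 (p = Mul(7, 7959) = 55713)
q = Pow(45358, Rational(1, 2)) (q = Pow(Add(55713, -10355), Rational(1, 2)) = Pow(45358, Rational(1, 2)) ≈ 212.97)
Add(q, Mul(-1, -35863)) = Add(Pow(45358, Rational(1, 2)), Mul(-1, -35863)) = Add(Pow(45358, Rational(1, 2)), 35863) = Add(35863, Pow(45358, Rational(1, 2)))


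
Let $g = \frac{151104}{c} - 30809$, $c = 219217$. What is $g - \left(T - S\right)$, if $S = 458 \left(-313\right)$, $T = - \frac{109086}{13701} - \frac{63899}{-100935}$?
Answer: $- \frac{17598794961396113786}{101052492276465} \approx -1.7416 \cdot 10^{5}$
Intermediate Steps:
$T = - \frac{3378371737}{460970145}$ ($T = \left(-109086\right) \frac{1}{13701} - - \frac{63899}{100935} = - \frac{36362}{4567} + \frac{63899}{100935} = - \frac{3378371737}{460970145} \approx -7.3288$)
$S = -143354$
$g = - \frac{6753705449}{219217}$ ($g = \frac{151104}{219217} - 30809 = - \frac{6753705449}{219217} \approx -30808.0$)
$g - \left(T - S\right) = - \frac{6753705449}{219217} - \left(- \frac{3378371737}{460970145} - -143354\right) = - \frac{6753705449}{219217} - \left(- \frac{3378371737}{460970145} + 143354\right) = - \frac{6753705449}{219217} - \frac{66078535794593}{460970145} = - \frac{17598794961396113786}{101052492276465}$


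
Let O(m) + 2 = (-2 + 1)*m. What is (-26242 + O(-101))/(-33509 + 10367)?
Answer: 26143/23142 ≈ 1.1297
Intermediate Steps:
O(m) = -2 - m (O(m) = -2 + (-2 + 1)*m = -2 - m)
(-26242 + O(-101))/(-33509 + 10367) = (-26242 + (-2 - 1*(-101)))/(-33509 + 10367) = (-26242 + (-2 + 101))/(-23142) = (-26242 + 99)*(-1/23142) = -26143*(-1/23142) = 26143/23142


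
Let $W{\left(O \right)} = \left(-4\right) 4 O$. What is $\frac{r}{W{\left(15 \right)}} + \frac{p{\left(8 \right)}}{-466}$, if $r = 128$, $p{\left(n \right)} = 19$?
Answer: $- \frac{4013}{6990} \approx -0.57411$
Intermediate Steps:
$W{\left(O \right)} = - 16 O$
$\frac{r}{W{\left(15 \right)}} + \frac{p{\left(8 \right)}}{-466} = \frac{128}{\left(-16\right) 15} + \frac{19}{-466} = \frac{128}{-240} + 19 \left(- \frac{1}{466}\right) = 128 \left(- \frac{1}{240}\right) - \frac{19}{466} = - \frac{8}{15} - \frac{19}{466} = - \frac{4013}{6990}$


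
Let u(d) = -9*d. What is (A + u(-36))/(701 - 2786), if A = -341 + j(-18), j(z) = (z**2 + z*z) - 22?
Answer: -203/695 ≈ -0.29209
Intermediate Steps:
j(z) = -22 + 2*z**2 (j(z) = (z**2 + z**2) - 22 = 2*z**2 - 22 = -22 + 2*z**2)
A = 285 (A = -341 + (-22 + 2*(-18)**2) = -341 + (-22 + 2*324) = -341 + (-22 + 648) = -341 + 626 = 285)
(A + u(-36))/(701 - 2786) = (285 - 9*(-36))/(701 - 2786) = (285 + 324)/(-2085) = 609*(-1/2085) = -203/695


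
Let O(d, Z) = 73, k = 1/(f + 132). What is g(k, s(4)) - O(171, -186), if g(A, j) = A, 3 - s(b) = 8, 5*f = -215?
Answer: -6496/89 ≈ -72.989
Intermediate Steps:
f = -43 (f = (⅕)*(-215) = -43)
s(b) = -5 (s(b) = 3 - 1*8 = 3 - 8 = -5)
k = 1/89 (k = 1/(-43 + 132) = 1/89 ≈ 0.011236)
g(k, s(4)) - O(171, -186) = 1/89 - 1*73 = 1/89 - 73 = -6496/89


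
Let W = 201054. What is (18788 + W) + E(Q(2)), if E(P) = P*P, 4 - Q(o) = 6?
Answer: 219846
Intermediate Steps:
Q(o) = -2 (Q(o) = 4 - 1*6 = 4 - 6 = -2)
E(P) = P²
(18788 + W) + E(Q(2)) = (18788 + 201054) + (-2)² = 219842 + 4 = 219846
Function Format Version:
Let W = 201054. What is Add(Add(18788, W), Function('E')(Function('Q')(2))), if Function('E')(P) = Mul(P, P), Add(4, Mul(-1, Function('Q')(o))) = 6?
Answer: 219846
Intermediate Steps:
Function('Q')(o) = -2 (Function('Q')(o) = Add(4, Mul(-1, 6)) = Add(4, -6) = -2)
Function('E')(P) = Pow(P, 2)
Add(Add(18788, W), Function('E')(Function('Q')(2))) = Add(Add(18788, 201054), Pow(-2, 2)) = Add(219842, 4) = 219846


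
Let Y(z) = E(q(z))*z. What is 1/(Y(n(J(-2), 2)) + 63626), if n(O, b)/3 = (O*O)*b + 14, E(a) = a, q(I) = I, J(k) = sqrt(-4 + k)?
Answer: 1/63662 ≈ 1.5708e-5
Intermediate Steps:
n(O, b) = 42 + 3*b*O**2 (n(O, b) = 3*((O*O)*b + 14) = 3*(O**2*b + 14) = 3*(b*O**2 + 14) = 3*(14 + b*O**2) = 42 + 3*b*O**2)
Y(z) = z**2 (Y(z) = z*z = z**2)
1/(Y(n(J(-2), 2)) + 63626) = 1/((42 + 3*2*(sqrt(-4 - 2))**2)**2 + 63626) = 1/((42 + 3*2*(sqrt(-6))**2)**2 + 63626) = 1/((42 + 3*2*(I*sqrt(6))**2)**2 + 63626) = 1/((42 + 3*2*(-6))**2 + 63626) = 1/((42 - 36)**2 + 63626) = 1/(6**2 + 63626) = 1/(36 + 63626) = 1/63662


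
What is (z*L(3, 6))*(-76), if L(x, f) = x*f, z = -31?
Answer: 42408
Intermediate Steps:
L(x, f) = f*x
(z*L(3, 6))*(-76) = -186*3*(-76) = -31*18*(-76) = -558*(-76) = 42408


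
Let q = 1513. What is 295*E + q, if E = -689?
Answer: -201742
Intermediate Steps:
295*E + q = 295*(-689) + 1513 = -203255 + 1513 = -201742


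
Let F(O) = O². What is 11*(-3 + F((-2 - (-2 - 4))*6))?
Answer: 6303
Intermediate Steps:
11*(-3 + F((-2 - (-2 - 4))*6)) = 11*(-3 + ((-2 - (-2 - 4))*6)²) = 11*(-3 + ((-2 - 1*(-6))*6)²) = 11*(-3 + ((-2 + 6)*6)²) = 11*(-3 + (4*6)²) = 11*(-3 + 24²) = 11*(-3 + 576) = 11*573 = 6303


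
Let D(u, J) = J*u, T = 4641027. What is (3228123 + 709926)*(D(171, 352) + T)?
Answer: 18513630781731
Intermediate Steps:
(3228123 + 709926)*(D(171, 352) + T) = (3228123 + 709926)*(352*171 + 4641027) = 3938049*(60192 + 4641027) = 3938049*4701219 = 18513630781731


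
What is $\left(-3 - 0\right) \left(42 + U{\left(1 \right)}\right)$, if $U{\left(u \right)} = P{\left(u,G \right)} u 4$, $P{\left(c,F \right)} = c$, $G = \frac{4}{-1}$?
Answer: $-138$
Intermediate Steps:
$G = -4$ ($G = 4 \left(-1\right) = -4$)
$U{\left(u \right)} = 4 u^{2}$ ($U{\left(u \right)} = u u 4 = u^{2} \cdot 4 = 4 u^{2}$)
$\left(-3 - 0\right) \left(42 + U{\left(1 \right)}\right) = \left(-3 - 0\right) \left(42 + 4 \cdot 1^{2}\right) = \left(-3 + 0\right) \left(42 + 4 \cdot 1\right) = - 3 \left(42 + 4\right) = \left(-3\right) 46 = -138$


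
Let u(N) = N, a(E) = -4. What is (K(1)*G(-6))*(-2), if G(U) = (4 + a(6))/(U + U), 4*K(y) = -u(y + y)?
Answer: 0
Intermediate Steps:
K(y) = -y/2 (K(y) = (-(y + y))/4 = (-2*y)/4 = -y/2)
G(U) = 0 (G(U) = (4 - 4)/(U + U) = 0/((2*U)) = 0*(1/(2*U)) = 0)
(K(1)*G(-6))*(-2) = (-1/2*1*0)*(-2) = -1/2*0*(-2) = 0*(-2) = 0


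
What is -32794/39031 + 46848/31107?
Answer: 269467110/404712439 ≈ 0.66582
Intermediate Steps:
-32794/39031 + 46848/31107 = -32794*1/39031 + 46848*(1/31107) = -32794/39031 + 15616/10369 = 269467110/404712439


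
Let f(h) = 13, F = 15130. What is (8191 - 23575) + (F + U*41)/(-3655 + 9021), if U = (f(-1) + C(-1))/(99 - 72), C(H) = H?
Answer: -371409281/24147 ≈ -15381.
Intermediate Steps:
U = 4/9 (U = (13 - 1)/(99 - 72) = 12/27 = 12*(1/27) = 4/9 ≈ 0.44444)
(8191 - 23575) + (F + U*41)/(-3655 + 9021) = (8191 - 23575) + (15130 + (4/9)*41)/(-3655 + 9021) = -15384 + (15130 + 164/9)/5366 = -15384 + (136334/9)*(1/5366) = -15384 + 68167/24147 = -371409281/24147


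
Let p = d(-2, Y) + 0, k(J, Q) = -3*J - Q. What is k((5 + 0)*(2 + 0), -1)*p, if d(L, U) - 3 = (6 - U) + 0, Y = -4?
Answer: -377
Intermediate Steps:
d(L, U) = 9 - U (d(L, U) = 3 + ((6 - U) + 0) = 3 + (6 - U) = 9 - U)
k(J, Q) = -Q - 3*J
p = 13 (p = (9 - 1*(-4)) + 0 = (9 + 4) + 0 = 13 + 0 = 13)
k((5 + 0)*(2 + 0), -1)*p = (-1*(-1) - 3*(5 + 0)*(2 + 0))*13 = (1 - 15*2)*13 = (1 - 3*10)*13 = (1 - 30)*13 = -29*13 = -377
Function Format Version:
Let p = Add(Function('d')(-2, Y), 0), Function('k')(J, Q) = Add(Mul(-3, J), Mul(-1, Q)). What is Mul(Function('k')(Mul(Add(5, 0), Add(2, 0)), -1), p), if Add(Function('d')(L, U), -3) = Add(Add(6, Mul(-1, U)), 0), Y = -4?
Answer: -377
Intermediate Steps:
Function('d')(L, U) = Add(9, Mul(-1, U)) (Function('d')(L, U) = Add(3, Add(Add(6, Mul(-1, U)), 0)) = Add(3, Add(6, Mul(-1, U))) = Add(9, Mul(-1, U)))
Function('k')(J, Q) = Add(Mul(-1, Q), Mul(-3, J))
p = 13 (p = Add(Add(9, Mul(-1, -4)), 0) = Add(Add(9, 4), 0) = Add(13, 0) = 13)
Mul(Function('k')(Mul(Add(5, 0), Add(2, 0)), -1), p) = Mul(Add(Mul(-1, -1), Mul(-3, Mul(Add(5, 0), Add(2, 0)))), 13) = Mul(Add(1, Mul(-3, Mul(5, 2))), 13) = Mul(Add(1, Mul(-3, 10)), 13) = Mul(Add(1, -30), 13) = Mul(-29, 13) = -377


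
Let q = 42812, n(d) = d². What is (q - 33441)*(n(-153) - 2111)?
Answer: 199583558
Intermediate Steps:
(q - 33441)*(n(-153) - 2111) = (42812 - 33441)*((-153)² - 2111) = 9371*(23409 - 2111) = 9371*21298 = 199583558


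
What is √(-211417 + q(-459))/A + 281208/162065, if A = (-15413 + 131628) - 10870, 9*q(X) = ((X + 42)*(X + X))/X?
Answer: 281208/162065 + I*√1903587/316035 ≈ 1.7352 + 0.0043657*I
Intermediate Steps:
q(X) = 28/3 + 2*X/9 (q(X) = (((X + 42)*(X + X))/X)/9 = (((42 + X)*(2*X))/X)/9 = ((2*X*(42 + X))/X)/9 = (84 + 2*X)/9 = 28/3 + 2*X/9)
A = 105345 (A = 116215 - 10870 = 105345)
√(-211417 + q(-459))/A + 281208/162065 = √(-211417 + (28/3 + (2/9)*(-459)))/105345 + 281208/162065 = √(-211417 + (28/3 - 102))*(1/105345) + 281208*(1/162065) = √(-211417 - 278/3)*(1/105345) + 281208/162065 = √(-634529/3)*(1/105345) + 281208/162065 = (I*√1903587/3)*(1/105345) + 281208/162065 = I*√1903587/316035 + 281208/162065 = 281208/162065 + I*√1903587/316035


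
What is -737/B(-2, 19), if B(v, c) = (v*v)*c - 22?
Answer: -737/54 ≈ -13.648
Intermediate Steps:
B(v, c) = -22 + c*v² (B(v, c) = v²*c - 22 = c*v² - 22 = -22 + c*v²)
-737/B(-2, 19) = -737/(-22 + 19*(-2)²) = -737/(-22 + 19*4) = -737/(-22 + 76) = -737/54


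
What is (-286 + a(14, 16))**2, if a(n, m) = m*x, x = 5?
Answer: 42436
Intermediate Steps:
a(n, m) = 5*m (a(n, m) = m*5 = 5*m)
(-286 + a(14, 16))**2 = (-286 + 5*16)**2 = (-286 + 80)**2 = (-206)**2 = 42436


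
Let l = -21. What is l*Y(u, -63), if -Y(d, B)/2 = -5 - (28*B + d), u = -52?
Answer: 76062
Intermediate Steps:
Y(d, B) = 10 + 2*d + 56*B (Y(d, B) = -2*(-5 - (28*B + d)) = -2*(-5 - (d + 28*B)) = -2*(-5 + (-d - 28*B)) = -2*(-5 - d - 28*B) = 10 + 2*d + 56*B)
l*Y(u, -63) = -21*(10 + 2*(-52) + 56*(-63)) = -21*(10 - 104 - 3528) = -21*(-3622) = 76062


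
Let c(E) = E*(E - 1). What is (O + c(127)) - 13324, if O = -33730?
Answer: -31052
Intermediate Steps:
c(E) = E*(-1 + E)
(O + c(127)) - 13324 = (-33730 + 127*(-1 + 127)) - 13324 = (-33730 + 127*126) - 13324 = (-33730 + 16002) - 13324 = -17728 - 13324 = -31052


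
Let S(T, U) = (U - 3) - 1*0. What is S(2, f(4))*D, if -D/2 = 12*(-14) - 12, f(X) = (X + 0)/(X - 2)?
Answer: -360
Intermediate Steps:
f(X) = X/(-2 + X)
S(T, U) = -3 + U (S(T, U) = (-3 + U) + 0 = -3 + U)
D = 360 (D = -2*(12*(-14) - 12) = -2*(-168 - 12) = -2*(-180) = 360)
S(2, f(4))*D = (-3 + 4/(-2 + 4))*360 = (-3 + 4/2)*360 = (-3 + 4*(½))*360 = (-3 + 2)*360 = -1*360 = -360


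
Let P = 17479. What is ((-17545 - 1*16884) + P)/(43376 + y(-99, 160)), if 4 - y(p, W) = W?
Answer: -1695/4322 ≈ -0.39218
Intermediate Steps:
y(p, W) = 4 - W
((-17545 - 1*16884) + P)/(43376 + y(-99, 160)) = ((-17545 - 1*16884) + 17479)/(43376 + (4 - 1*160)) = ((-17545 - 16884) + 17479)/(43376 + (4 - 160)) = (-34429 + 17479)/(43376 - 156) = -16950/43220 = -16950*1/43220 = -1695/4322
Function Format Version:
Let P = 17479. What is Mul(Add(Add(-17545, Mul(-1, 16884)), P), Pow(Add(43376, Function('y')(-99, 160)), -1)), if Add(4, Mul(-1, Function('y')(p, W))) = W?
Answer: Rational(-1695, 4322) ≈ -0.39218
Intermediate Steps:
Function('y')(p, W) = Add(4, Mul(-1, W))
Mul(Add(Add(-17545, Mul(-1, 16884)), P), Pow(Add(43376, Function('y')(-99, 160)), -1)) = Mul(Add(Add(-17545, Mul(-1, 16884)), 17479), Pow(Add(43376, Add(4, Mul(-1, 160))), -1)) = Mul(Add(Add(-17545, -16884), 17479), Pow(Add(43376, Add(4, -160)), -1)) = Mul(Add(-34429, 17479), Pow(Add(43376, -156), -1)) = Mul(-16950, Pow(43220, -1)) = Mul(-16950, Rational(1, 43220)) = Rational(-1695, 4322)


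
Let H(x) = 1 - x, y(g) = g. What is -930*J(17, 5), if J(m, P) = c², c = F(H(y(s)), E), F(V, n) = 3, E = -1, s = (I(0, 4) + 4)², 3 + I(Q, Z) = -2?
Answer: -8370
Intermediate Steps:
I(Q, Z) = -5 (I(Q, Z) = -3 - 2 = -5)
s = 1 (s = (-5 + 4)² = (-1)² = 1)
c = 3
J(m, P) = 9 (J(m, P) = 3² = 9)
-930*J(17, 5) = -930*9 = -8370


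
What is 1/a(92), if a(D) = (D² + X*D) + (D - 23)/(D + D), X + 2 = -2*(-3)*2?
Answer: 8/75075 ≈ 0.00010656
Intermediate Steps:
X = 10 (X = -2 - 2*(-3)*2 = -2 + 6*2 = -2 + 12 = 10)
a(D) = D² + 10*D + (-23 + D)/(2*D) (a(D) = (D² + 10*D) + (D - 23)/(D + D) = (D² + 10*D) + (-23 + D)/((2*D)) = (D² + 10*D) + (-23 + D)*(1/(2*D)) = (D² + 10*D) + (-23 + D)/(2*D) = D² + 10*D + (-23 + D)/(2*D))
1/a(92) = 1/(½ + 92² + 10*92 - 23/2/92) = 1/(½ + 8464 + 920 - 23/2*1/92) = 1/(½ + 8464 + 920 - ⅛) = 1/(75075/8) = 8/75075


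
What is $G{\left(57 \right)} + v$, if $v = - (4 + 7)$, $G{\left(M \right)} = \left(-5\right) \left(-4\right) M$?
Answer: $1129$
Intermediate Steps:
$G{\left(M \right)} = 20 M$
$v = -11$ ($v = \left(-1\right) 11 = -11$)
$G{\left(57 \right)} + v = 20 \cdot 57 - 11 = 1140 - 11 = 1129$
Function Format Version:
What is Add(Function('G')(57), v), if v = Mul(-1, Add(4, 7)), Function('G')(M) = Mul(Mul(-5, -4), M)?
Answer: 1129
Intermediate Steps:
Function('G')(M) = Mul(20, M)
v = -11 (v = Mul(-1, 11) = -11)
Add(Function('G')(57), v) = Add(Mul(20, 57), -11) = Add(1140, -11) = 1129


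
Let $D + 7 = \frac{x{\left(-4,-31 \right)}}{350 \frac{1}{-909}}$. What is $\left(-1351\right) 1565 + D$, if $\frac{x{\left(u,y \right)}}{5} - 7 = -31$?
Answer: $- \frac{73990362}{35} \approx -2.114 \cdot 10^{6}$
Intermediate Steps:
$x{\left(u,y \right)} = -120$ ($x{\left(u,y \right)} = 35 + 5 \left(-31\right) = 35 - 155 = -120$)
$D = \frac{10663}{35}$ ($D = -7 - \frac{120}{350 \frac{1}{-909}} = -7 - \frac{120}{350 \left(- \frac{1}{909}\right)} = -7 - \frac{120}{- \frac{350}{909}} = -7 - - \frac{10908}{35} = -7 + \frac{10908}{35} = \frac{10663}{35} \approx 304.66$)
$\left(-1351\right) 1565 + D = \left(-1351\right) 1565 + \frac{10663}{35} = -2114315 + \frac{10663}{35} = - \frac{73990362}{35}$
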